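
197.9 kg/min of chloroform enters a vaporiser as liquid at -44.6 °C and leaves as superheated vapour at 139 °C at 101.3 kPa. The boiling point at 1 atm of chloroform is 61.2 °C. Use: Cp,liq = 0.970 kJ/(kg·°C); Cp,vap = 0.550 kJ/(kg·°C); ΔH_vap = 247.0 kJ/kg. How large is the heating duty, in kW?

Q = 1290 kW

liquid -44.6→61.2 °C: 102.63 kJ/kg
vaporisation at 61.2 °C: 247 kJ/kg
vapour 61.2→139 °C: 42.79 kJ/kg
Δh = 102.63 + 247 + 42.79 = 392.42 kJ/kg
Q = ṁ·Δh = 197.9 kg/min × 392.42 kJ/kg = 77659 kJ/min
|Q| = 1294.3 kW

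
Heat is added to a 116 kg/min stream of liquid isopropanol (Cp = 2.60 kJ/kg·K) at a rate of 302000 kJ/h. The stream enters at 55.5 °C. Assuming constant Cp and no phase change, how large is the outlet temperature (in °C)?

T_out = 72.2 °C

Q = 302000 kJ/h = 5033.3 kJ/min
ΔT = Q/(ṁ·Cp) = 5033.3/(116×2.60) = 16.689 K
T_out = 55.5 + 16.689 = 72.189 °C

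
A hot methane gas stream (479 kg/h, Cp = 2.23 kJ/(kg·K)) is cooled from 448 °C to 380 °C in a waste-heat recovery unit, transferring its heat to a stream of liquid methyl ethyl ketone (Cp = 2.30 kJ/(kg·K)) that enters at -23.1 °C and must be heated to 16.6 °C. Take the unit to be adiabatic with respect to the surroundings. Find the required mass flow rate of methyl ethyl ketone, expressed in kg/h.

Heat released by hot stream: Q = 479 × 2.23 × (448 − 380) = 72636 kJ/h
Energy balance on cold side (adiabatic exchanger): Q = ṁ_c·Cp_c·(T_c,out − T_c,in)
ṁ_c = 72636 / [2.30 × (16.6 − -23.1)] = 795.48 kg/h

ṁ_c = 795 kg/h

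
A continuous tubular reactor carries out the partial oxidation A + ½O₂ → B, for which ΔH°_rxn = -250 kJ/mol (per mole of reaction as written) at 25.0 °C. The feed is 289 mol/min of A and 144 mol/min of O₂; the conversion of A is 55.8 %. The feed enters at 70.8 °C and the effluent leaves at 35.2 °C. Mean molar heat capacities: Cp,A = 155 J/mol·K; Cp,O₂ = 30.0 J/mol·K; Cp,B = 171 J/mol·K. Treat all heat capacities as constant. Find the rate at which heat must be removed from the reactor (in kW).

Q_out = 701 kW

Extent of reaction ξ = 0.558 × 289 = 161.26 mol/min
Reaction term: ξ·ΔH°_rxn = 161.26 × -250 = -40316 kJ/min
Sensible, feed 70.8→25 °C: -2249.5 kJ/min
Outlet flows (mol/min): A 127.74, O₂ 63.369, B 161.26
Sensible, products 25→35.2 °C: 502.62 kJ/min
Q = ΔH = -42062 kJ/min = -701.04 kW
Heat removed = 701.04 kW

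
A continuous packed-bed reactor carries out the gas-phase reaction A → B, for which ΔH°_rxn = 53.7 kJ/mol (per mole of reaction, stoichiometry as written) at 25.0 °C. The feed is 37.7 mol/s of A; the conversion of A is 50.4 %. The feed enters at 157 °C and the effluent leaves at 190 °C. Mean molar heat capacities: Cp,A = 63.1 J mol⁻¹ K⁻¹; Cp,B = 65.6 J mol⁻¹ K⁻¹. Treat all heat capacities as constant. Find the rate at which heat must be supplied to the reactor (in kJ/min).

Extent of reaction ξ = 0.504 × 37.7 = 19.001 mol/s
Reaction term: ξ·ΔH°_rxn = 19.001 × 53.7 = 1020.3 kJ/s
Sensible, feed 157→25 °C: -314.01 kJ/s
Outlet flows (mol/s): A 18.699, B 19.001
Sensible, products 25→190 °C: 400.35 kJ/s
Q = ΔH = 1106.7 kJ/s = 1106.7 kW
Heat supplied = 66401 kJ/min

Q_in = 66400 kJ/min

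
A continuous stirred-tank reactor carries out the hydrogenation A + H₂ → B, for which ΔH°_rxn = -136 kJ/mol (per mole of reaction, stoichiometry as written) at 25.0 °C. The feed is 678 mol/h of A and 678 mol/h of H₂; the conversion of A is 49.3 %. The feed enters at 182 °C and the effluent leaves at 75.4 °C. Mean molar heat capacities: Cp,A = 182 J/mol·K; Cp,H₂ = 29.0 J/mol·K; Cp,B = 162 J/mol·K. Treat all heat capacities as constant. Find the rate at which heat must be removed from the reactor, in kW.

Q_out = 17.1 kW

Extent of reaction ξ = 0.493 × 678 = 334.25 mol/h
Reaction term: ξ·ΔH°_rxn = 334.25 × -136 = -45459 kJ/h
Sensible, feed 182→25 °C: -22460 kJ/h
Outlet flows (mol/h): A 343.75, H₂ 343.75, B 334.25
Sensible, products 25→75.4 °C: 6384.6 kJ/h
Q = ΔH = -61534 kJ/h = -17.093 kW
Heat removed = 17.093 kW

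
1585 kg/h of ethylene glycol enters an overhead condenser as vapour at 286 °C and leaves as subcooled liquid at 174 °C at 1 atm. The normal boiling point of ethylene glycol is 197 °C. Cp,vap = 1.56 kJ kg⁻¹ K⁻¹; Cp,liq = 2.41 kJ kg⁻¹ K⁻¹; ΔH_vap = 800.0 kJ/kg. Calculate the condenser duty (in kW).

Q_c = 438 kW

vapour 286→197 °C: -138.84 kJ/kg
condensation at 197 °C: -800 kJ/kg
liquid 197→174 °C: -55.43 kJ/kg
Δh = -138.84 + -800 + -55.43 = -994.27 kJ/kg
Q = ṁ·Δh = 1585 kg/h × -994.27 kJ/kg = -1.5759e+06 kJ/h
|Q| = 437.75 kW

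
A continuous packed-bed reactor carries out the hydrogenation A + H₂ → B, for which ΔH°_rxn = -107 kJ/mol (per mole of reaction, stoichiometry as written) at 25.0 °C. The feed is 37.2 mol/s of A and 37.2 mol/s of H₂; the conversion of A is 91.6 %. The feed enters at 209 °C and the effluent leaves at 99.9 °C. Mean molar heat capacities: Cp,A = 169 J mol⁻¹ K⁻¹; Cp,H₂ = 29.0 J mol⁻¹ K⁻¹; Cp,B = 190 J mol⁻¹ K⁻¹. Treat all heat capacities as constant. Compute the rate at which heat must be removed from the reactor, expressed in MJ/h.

Extent of reaction ξ = 0.916 × 37.2 = 34.075 mol/s
Reaction term: ξ·ΔH°_rxn = 34.075 × -107 = -3646 kJ/s
Sensible, feed 209→25 °C: -1355.3 kJ/s
Outlet flows (mol/s): A 3.1248, H₂ 3.1248, B 34.075
Sensible, products 25→99.9 °C: 531.27 kJ/s
Q = ΔH = -4470.1 kJ/s = -4470.1 kW
Heat removed = 16092 MJ/h

Q_out = 16100 MJ/h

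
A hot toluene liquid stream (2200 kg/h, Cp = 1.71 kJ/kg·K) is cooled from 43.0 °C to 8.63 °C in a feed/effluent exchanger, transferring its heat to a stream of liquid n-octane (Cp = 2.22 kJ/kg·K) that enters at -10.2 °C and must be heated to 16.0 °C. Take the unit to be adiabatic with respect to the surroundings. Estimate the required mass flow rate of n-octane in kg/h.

ṁ_c = 2220 kg/h

Heat released by hot stream: Q = 2200 × 1.71 × (43.0 − 8.63) = 129300 kJ/h
Energy balance on cold side (adiabatic exchanger): Q = ṁ_c·Cp_c·(T_c,out − T_c,in)
ṁ_c = 129300 / [2.22 × (16.0 − -10.2)] = 2223 kg/h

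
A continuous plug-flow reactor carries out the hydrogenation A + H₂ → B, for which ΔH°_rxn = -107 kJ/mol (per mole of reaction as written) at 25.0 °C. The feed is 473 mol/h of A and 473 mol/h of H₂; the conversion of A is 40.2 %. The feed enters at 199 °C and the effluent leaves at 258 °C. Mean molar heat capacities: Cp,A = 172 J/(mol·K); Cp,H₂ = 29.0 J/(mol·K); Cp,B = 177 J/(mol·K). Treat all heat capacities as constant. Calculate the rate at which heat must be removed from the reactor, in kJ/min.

Q_out = 263 kJ/min

Extent of reaction ξ = 0.402 × 473 = 190.15 mol/h
Reaction term: ξ·ΔH°_rxn = 190.15 × -107 = -20346 kJ/h
Sensible, feed 199→25 °C: -16543 kJ/h
Outlet flows (mol/h): A 282.85, H₂ 282.85, B 190.15
Sensible, products 25→258 °C: 21089 kJ/h
Q = ΔH = -15800 kJ/h = -4.3888 kW
Heat removed = 263.33 kJ/min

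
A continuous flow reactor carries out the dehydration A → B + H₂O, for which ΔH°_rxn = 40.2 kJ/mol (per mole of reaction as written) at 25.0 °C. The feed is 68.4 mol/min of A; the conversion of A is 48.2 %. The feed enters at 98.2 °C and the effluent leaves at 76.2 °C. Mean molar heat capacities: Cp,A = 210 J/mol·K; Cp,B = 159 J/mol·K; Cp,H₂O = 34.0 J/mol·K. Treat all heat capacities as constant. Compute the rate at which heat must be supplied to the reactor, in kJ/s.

Q_in = 16.3 kJ/s

Extent of reaction ξ = 0.482 × 68.4 = 32.969 mol/min
Reaction term: ξ·ΔH°_rxn = 32.969 × 40.2 = 1325.3 kJ/min
Sensible, feed 98.2→25 °C: -1051.4 kJ/min
Outlet flows (mol/min): A 35.431, B 32.969, H₂O 32.969
Sensible, products 25→76.2 °C: 706.74 kJ/min
Q = ΔH = 980.64 kJ/min = 16.344 kW
Heat supplied = 16.344 kJ/s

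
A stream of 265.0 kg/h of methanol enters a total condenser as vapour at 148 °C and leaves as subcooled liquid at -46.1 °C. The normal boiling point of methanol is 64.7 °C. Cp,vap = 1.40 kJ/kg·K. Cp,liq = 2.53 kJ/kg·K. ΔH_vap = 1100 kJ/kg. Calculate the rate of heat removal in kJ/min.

Q_c = 6610 kJ/min

vapour 148→64.7 °C: -116.62 kJ/kg
condensation at 64.7 °C: -1100 kJ/kg
liquid 64.7→-46.1 °C: -280.32 kJ/kg
Δh = -116.62 + -1100 + -280.32 = -1496.9 kJ/kg
Q = ṁ·Δh = 265.0 kg/h × -1496.9 kJ/kg = -396690 kJ/h
|Q| = 110.19 kW = 6611.5 kJ/min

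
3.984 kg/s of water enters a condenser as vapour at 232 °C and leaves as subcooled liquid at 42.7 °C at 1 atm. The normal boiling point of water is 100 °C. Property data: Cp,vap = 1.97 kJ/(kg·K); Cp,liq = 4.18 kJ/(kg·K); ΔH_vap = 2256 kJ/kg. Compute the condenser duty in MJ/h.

Q_c = 39500 MJ/h

vapour 232→100 °C: -260.04 kJ/kg
condensation at 100 °C: -2256 kJ/kg
liquid 100→42.7 °C: -239.51 kJ/kg
Δh = -260.04 + -2256 + -239.51 = -2755.6 kJ/kg
Q = ṁ·Δh = 3.984 kg/s × -2755.6 kJ/kg = -10978 kJ/s
|Q| = 10978 kW = 39521 MJ/h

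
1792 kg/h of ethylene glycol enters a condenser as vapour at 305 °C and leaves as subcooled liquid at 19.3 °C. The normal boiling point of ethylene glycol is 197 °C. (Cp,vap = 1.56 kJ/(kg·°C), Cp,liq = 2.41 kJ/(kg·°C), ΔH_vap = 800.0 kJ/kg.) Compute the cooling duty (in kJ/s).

Q_c = 695 kJ/s

vapour 305→197 °C: -168.48 kJ/kg
condensation at 197 °C: -800 kJ/kg
liquid 197→19.3 °C: -428.26 kJ/kg
Δh = -168.48 + -800 + -428.26 = -1396.7 kJ/kg
Q = ṁ·Δh = 1792 kg/h × -1396.7 kJ/kg = -2.503e+06 kJ/h
|Q| = 695.26 kW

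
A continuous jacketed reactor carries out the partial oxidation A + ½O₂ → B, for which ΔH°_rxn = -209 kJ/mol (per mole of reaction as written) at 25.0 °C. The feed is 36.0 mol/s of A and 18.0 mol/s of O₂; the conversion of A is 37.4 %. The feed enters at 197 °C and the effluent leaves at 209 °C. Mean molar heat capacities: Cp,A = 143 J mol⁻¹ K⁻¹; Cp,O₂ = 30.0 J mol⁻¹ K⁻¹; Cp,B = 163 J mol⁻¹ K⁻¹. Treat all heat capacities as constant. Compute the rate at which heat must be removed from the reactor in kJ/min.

Extent of reaction ξ = 0.374 × 36.0 = 13.464 mol/s
Reaction term: ξ·ΔH°_rxn = 13.464 × -209 = -2814 kJ/s
Sensible, feed 197→25 °C: -978.34 kJ/s
Outlet flows (mol/s): A 22.536, O₂ 11.268, B 13.464
Sensible, products 25→209 °C: 1059 kJ/s
Q = ΔH = -2733.3 kJ/s = -2733.3 kW
Heat removed = 164000 kJ/min

Q_out = 164000 kJ/min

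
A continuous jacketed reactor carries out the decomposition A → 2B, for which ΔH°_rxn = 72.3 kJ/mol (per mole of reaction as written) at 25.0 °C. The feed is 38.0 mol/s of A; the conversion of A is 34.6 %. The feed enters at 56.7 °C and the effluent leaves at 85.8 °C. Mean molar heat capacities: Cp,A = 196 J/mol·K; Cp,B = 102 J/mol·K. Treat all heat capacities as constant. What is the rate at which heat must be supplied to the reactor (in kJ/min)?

Extent of reaction ξ = 0.346 × 38.0 = 13.148 mol/s
Reaction term: ξ·ΔH°_rxn = 13.148 × 72.3 = 950.6 kJ/s
Sensible, feed 56.7→25 °C: -236.1 kJ/s
Outlet flows (mol/s): A 24.852, B 26.296
Sensible, products 25→85.8 °C: 459.23 kJ/s
Q = ΔH = 1173.7 kJ/s = 1173.7 kW
Heat supplied = 70424 kJ/min

Q_in = 70400 kJ/min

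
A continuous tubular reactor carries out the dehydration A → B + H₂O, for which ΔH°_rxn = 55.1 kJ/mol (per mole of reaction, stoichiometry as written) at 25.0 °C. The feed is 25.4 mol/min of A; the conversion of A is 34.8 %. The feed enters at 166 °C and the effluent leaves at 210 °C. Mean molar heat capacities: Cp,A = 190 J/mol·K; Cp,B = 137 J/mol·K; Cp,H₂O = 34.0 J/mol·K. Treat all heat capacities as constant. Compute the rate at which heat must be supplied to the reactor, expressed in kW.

Extent of reaction ξ = 0.348 × 25.4 = 8.8392 mol/min
Reaction term: ξ·ΔH°_rxn = 8.8392 × 55.1 = 487.04 kJ/min
Sensible, feed 166→25 °C: -680.47 kJ/min
Outlet flows (mol/min): A 16.561, B 8.8392, H₂O 8.8392
Sensible, products 25→210 °C: 861.74 kJ/min
Q = ΔH = 668.31 kJ/min = 11.139 kW
Heat supplied = 11.139 kW

Q_in = 11.1 kW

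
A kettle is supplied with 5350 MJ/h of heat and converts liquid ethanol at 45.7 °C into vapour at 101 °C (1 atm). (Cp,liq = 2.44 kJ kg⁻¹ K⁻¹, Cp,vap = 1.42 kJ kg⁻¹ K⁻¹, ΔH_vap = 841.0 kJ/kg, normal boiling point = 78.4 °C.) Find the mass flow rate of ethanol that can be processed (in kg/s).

Δh = 2.44×(78.4−45.7) + 841.0 + 1.42×(101−78.4) = 952.88 kJ/kg
Q = 5350 MJ/h = 1486.1 kJ/s = 1486.1 kJ/s
ṁ = Q/Δh = 1486.1 / 952.88 = 1.5596 kg/s

ṁ = 1.56 kg/s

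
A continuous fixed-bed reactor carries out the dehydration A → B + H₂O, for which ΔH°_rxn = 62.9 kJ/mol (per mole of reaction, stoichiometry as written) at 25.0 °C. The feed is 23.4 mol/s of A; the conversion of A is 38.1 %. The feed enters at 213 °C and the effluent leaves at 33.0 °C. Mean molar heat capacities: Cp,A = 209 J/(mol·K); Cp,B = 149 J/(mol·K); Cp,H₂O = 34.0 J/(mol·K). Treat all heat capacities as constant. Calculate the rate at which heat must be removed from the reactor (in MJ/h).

Extent of reaction ξ = 0.381 × 23.4 = 8.9154 mol/s
Reaction term: ξ·ΔH°_rxn = 8.9154 × 62.9 = 560.78 kJ/s
Sensible, feed 213→25 °C: -919.43 kJ/s
Outlet flows (mol/s): A 14.485, B 8.9154, H₂O 8.9154
Sensible, products 25→33.0 °C: 37.27 kJ/s
Q = ΔH = -321.38 kJ/s = -321.38 kW
Heat removed = 1157 MJ/h

Q_out = 1160 MJ/h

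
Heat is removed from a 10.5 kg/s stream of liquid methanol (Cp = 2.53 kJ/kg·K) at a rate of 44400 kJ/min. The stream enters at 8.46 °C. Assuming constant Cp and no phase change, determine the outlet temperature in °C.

Q = 44400 kJ/min = 740 kJ/s
ΔT = Q/(ṁ·Cp) = 740/(10.5×2.53) = 27.856 K
T_out = 8.46 − 27.856 = -19.396 °C

T_out = -19.4 °C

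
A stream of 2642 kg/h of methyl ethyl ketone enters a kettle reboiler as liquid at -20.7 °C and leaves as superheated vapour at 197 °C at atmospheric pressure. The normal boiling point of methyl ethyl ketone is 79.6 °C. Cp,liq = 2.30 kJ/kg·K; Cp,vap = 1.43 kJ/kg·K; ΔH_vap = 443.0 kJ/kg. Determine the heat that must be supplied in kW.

liquid -20.7→79.6 °C: 230.69 kJ/kg
vaporisation at 79.6 °C: 443 kJ/kg
vapour 79.6→197 °C: 167.88 kJ/kg
Δh = 230.69 + 443 + 167.88 = 841.57 kJ/kg
Q = ṁ·Δh = 2642 kg/h × 841.57 kJ/kg = 2.2234e+06 kJ/h
|Q| = 617.62 kW

Q = 618 kW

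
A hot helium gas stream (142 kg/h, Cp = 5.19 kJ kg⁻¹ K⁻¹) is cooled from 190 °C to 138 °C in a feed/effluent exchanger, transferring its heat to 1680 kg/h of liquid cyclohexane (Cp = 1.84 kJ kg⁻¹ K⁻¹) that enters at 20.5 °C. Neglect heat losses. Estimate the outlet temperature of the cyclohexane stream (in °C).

T_c,out = 32.9 °C

Heat released by hot stream: Q = 142 × 5.19 × (190 − 138) = 38323 kJ/h
Energy balance on cold side (adiabatic exchanger): Q = ṁ_c·Cp_c·(T_c,out − T_c,in)
T_c,out = 20.5 + 38323/(1680 × 1.84) = 32.897 °C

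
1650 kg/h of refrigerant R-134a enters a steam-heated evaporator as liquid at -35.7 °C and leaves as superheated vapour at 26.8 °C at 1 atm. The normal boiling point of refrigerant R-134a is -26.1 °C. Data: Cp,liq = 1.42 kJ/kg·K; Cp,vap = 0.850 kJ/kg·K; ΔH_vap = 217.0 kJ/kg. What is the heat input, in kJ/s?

liquid -35.7→-26.1 °C: 13.632 kJ/kg
vaporisation at -26.1 °C: 217 kJ/kg
vapour -26.1→26.8 °C: 44.965 kJ/kg
Δh = 13.632 + 217 + 44.965 = 275.6 kJ/kg
Q = ṁ·Δh = 1650 kg/h × 275.6 kJ/kg = 454740 kJ/h
|Q| = 126.32 kW

Q = 126 kJ/s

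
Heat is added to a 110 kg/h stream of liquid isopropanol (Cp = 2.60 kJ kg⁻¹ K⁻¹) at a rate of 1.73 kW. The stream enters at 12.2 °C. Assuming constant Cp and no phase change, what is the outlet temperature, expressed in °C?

T_out = 34.0 °C

Q = 1.73 kW = 6228 kJ/h
ΔT = Q/(ṁ·Cp) = 6228/(110×2.60) = 21.776 K
T_out = 12.2 + 21.776 = 33.976 °C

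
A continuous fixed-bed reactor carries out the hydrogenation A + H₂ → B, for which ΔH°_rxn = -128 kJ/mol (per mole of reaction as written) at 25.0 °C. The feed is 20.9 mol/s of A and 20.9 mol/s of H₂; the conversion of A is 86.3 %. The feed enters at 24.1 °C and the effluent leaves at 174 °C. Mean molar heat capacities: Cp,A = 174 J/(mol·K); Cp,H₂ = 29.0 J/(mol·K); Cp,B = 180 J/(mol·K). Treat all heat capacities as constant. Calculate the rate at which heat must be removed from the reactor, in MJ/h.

Q_out = 6240 MJ/h

Extent of reaction ξ = 0.863 × 20.9 = 18.037 mol/s
Reaction term: ξ·ΔH°_rxn = 18.037 × -128 = -2308.7 kJ/s
Sensible, feed 24.1→25 °C: 3.8184 kJ/s
Outlet flows (mol/s): A 2.8633, H₂ 2.8633, B 18.037
Sensible, products 25→174 °C: 570.35 kJ/s
Q = ΔH = -1734.5 kJ/s = -1734.5 kW
Heat removed = 6244.3 MJ/h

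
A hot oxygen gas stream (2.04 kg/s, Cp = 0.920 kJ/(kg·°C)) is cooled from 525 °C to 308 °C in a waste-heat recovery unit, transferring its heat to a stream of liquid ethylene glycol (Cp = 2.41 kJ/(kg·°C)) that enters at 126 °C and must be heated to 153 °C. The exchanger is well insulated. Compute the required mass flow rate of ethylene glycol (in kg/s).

Heat released by hot stream: Q = 2.04 × 0.920 × (525 − 308) = 407.27 kJ/s
Energy balance on cold side (adiabatic exchanger): Q = ṁ_c·Cp_c·(T_c,out − T_c,in)
ṁ_c = 407.27 / [2.41 × (153 − 126)] = 6.2589 kg/s

ṁ_c = 6.26 kg/s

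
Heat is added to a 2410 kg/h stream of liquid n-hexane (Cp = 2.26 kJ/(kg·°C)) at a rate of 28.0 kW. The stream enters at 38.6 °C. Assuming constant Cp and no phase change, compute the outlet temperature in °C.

T_out = 57.1 °C

Q = 28.0 kW = 100800 kJ/h
ΔT = Q/(ṁ·Cp) = 100800/(2410×2.26) = 18.507 K
T_out = 38.6 + 18.507 = 57.107 °C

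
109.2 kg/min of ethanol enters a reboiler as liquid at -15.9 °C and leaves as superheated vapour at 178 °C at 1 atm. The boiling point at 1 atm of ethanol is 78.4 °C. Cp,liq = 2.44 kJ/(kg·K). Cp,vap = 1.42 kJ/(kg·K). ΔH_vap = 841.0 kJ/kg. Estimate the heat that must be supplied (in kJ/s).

Q = 2210 kJ/s

liquid -15.9→78.4 °C: 230.09 kJ/kg
vaporisation at 78.4 °C: 841 kJ/kg
vapour 78.4→178 °C: 141.43 kJ/kg
Δh = 230.09 + 841 + 141.43 = 1212.5 kJ/kg
Q = ṁ·Δh = 109.2 kg/min × 1212.5 kJ/kg = 132410 kJ/min
|Q| = 2206.8 kW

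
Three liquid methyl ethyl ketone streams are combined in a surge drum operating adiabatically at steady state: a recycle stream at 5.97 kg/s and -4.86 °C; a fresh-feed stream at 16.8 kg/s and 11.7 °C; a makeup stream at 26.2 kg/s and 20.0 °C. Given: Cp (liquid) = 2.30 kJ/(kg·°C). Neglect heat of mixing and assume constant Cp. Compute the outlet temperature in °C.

T_out = 14.1 °C

Adiabatic, steady state ⇒ Σ ṁᵢCp,ᵢ(T_out − Tᵢ) = 0
Σ ṁᵢCp,ᵢTᵢ = 5.97×2.30×-4.86 + 16.8×2.30×11.7 + 26.2×2.30×20.0 = 1590.6
Σ ṁᵢCp,ᵢ = 5.97×2.30 + 16.8×2.30 + 26.2×2.30 = 112.63
T_out = 1590.6 / 112.63 = 14.122 °C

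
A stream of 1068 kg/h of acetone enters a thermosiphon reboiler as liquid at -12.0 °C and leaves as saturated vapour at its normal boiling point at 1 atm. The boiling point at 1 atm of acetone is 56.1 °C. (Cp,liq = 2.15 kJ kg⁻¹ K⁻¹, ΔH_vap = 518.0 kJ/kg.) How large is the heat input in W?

Q = 197000 W

liquid -12.0→56.1 °C: 146.41 kJ/kg
vaporisation at 56.1 °C: 518 kJ/kg
Δh = 146.41 + 518 = 664.41 kJ/kg
Q = ṁ·Δh = 1068 kg/h × 664.41 kJ/kg = 709600 kJ/h
|Q| = 197.11 kW = 197110 W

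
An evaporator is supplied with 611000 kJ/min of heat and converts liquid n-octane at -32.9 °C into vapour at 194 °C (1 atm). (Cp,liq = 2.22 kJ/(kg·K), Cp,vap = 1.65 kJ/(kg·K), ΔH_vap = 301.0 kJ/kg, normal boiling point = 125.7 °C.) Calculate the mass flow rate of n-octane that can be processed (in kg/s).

Δh = 2.22×(125.7−-32.9) + 301.0 + 1.65×(194−125.7) = 765.79 kJ/kg
Q = 611000 kJ/min = 10183 kJ/s = 10183 kJ/s
ṁ = Q/Δh = 10183 / 765.79 = 13.298 kg/s

ṁ = 13.3 kg/s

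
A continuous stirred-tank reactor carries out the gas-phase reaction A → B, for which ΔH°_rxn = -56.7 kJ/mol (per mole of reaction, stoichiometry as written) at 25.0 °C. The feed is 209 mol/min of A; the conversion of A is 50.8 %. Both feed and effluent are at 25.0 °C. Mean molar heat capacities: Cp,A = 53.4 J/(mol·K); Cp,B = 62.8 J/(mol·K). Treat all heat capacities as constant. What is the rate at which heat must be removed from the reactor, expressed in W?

Q_out = 100000 W

Extent of reaction ξ = 0.508 × 209 = 106.17 mol/min
Reaction term: ξ·ΔH°_rxn = 106.17 × -56.7 = -6020 kJ/min
Q = ΔH = -6020 kJ/min = -100.33 kW
Heat removed = 100330 W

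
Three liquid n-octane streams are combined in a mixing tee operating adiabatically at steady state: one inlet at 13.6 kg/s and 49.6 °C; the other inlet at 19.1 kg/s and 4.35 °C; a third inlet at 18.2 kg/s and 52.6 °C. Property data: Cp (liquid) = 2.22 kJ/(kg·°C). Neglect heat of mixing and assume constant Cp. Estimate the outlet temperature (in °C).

Adiabatic, steady state ⇒ Σ ṁᵢCp,ᵢ(T_out − Tᵢ) = 0
Σ ṁᵢCp,ᵢTᵢ = 13.6×2.22×49.6 + 19.1×2.22×4.35 + 18.2×2.22×52.6 = 3807.2
Σ ṁᵢCp,ᵢ = 13.6×2.22 + 19.1×2.22 + 18.2×2.22 = 113
T_out = 3807.2 / 113 = 33.693 °C

T_out = 33.7 °C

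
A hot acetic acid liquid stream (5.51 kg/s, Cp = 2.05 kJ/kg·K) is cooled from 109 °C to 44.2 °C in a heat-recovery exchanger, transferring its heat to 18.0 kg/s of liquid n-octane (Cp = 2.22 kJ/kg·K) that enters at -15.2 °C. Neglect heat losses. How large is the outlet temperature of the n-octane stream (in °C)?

Heat released by hot stream: Q = 5.51 × 2.05 × (109 − 44.2) = 731.95 kJ/s
Energy balance on cold side (adiabatic exchanger): Q = ṁ_c·Cp_c·(T_c,out − T_c,in)
T_c,out = -15.2 + 731.95/(18.0 × 2.22) = 3.117 °C

T_c,out = 3.12 °C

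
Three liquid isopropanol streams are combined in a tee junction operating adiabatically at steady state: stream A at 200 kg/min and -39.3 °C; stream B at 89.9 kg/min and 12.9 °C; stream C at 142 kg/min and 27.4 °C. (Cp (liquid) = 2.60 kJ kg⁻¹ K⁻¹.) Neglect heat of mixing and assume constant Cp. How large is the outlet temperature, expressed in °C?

T_out = -6.50 °C

No heat crosses the boundary, so H_out = H_in.
Σ ṁᵢCp,ᵢTᵢ = 200×2.60×-39.3 + 89.9×2.60×12.9 + 142×2.60×27.4 = -7304.7
Σ ṁᵢCp,ᵢ = 200×2.60 + 89.9×2.60 + 142×2.60 = 1122.9
T_out = -7304.7 / 1122.9 = -6.505 °C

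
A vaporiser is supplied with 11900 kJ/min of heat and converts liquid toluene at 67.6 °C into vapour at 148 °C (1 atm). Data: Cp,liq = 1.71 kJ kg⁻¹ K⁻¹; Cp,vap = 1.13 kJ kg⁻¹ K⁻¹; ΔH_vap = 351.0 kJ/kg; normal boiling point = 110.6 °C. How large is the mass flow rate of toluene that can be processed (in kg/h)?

Δh = 1.71×(110.6−67.6) + 351.0 + 1.13×(148−110.6) = 466.79 kJ/kg
Q = 11900 kJ/min = 198.33 kJ/s = 714000 kJ/h
ṁ = Q/Δh = 714000 / 466.79 = 1529.6 kg/h

ṁ = 1530 kg/h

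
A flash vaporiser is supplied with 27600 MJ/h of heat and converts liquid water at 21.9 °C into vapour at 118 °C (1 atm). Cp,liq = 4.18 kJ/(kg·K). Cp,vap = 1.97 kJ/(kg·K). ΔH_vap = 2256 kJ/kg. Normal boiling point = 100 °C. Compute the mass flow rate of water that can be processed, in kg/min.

Δh = 4.18×(100−21.9) + 2256 + 1.97×(118−100) = 2617.9 kJ/kg
Q = 27600 MJ/h = 7666.7 kJ/s = 460000 kJ/min
ṁ = Q/Δh = 460000 / 2617.9 = 175.71 kg/min

ṁ = 176 kg/min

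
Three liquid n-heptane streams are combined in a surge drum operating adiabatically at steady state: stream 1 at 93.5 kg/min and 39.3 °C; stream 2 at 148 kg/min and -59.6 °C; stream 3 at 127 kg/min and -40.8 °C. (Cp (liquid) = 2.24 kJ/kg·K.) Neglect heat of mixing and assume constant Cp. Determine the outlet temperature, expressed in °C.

T_out = -28.0 °C

Adiabatic, steady state ⇒ Σ ṁᵢCp,ᵢ(T_out − Tᵢ) = 0
Σ ṁᵢCp,ᵢTᵢ = 93.5×2.24×39.3 + 148×2.24×-59.6 + 127×2.24×-40.8 = -23134
Σ ṁᵢCp,ᵢ = 93.5×2.24 + 148×2.24 + 127×2.24 = 825.44
T_out = -23134 / 825.44 = -28.027 °C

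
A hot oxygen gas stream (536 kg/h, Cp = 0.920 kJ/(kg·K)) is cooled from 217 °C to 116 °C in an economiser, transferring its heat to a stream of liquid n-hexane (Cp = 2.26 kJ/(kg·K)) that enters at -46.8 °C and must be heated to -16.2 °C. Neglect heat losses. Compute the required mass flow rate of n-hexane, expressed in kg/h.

Heat released by hot stream: Q = 536 × 0.920 × (217 − 116) = 49805 kJ/h
Energy balance on cold side (adiabatic exchanger): Q = ṁ_c·Cp_c·(T_c,out − T_c,in)
ṁ_c = 49805 / [2.26 × (-16.2 − -46.8)] = 720.19 kg/h

ṁ_c = 720 kg/h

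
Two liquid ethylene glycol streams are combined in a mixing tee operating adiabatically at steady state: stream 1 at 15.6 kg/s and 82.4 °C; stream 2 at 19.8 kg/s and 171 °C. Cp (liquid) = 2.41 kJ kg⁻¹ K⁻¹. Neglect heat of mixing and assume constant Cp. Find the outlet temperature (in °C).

Energy balance with Q = 0: Σ ṁᵢCp,ᵢ(T_out − Tᵢ) = 0
Σ ṁᵢCp,ᵢTᵢ = 15.6×2.41×82.4 + 19.8×2.41×171 = 11258
Σ ṁᵢCp,ᵢ = 15.6×2.41 + 19.8×2.41 = 85.314
T_out = 11258 / 85.314 = 131.96 °C

T_out = 132 °C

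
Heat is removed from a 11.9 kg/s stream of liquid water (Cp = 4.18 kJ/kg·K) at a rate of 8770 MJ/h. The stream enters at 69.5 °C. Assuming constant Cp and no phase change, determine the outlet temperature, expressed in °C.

T_out = 20.5 °C

Q = 8770 MJ/h = 2436.1 kJ/s
ΔT = Q/(ṁ·Cp) = 2436.1/(11.9×4.18) = 48.975 K
T_out = 69.5 − 48.975 = 20.525 °C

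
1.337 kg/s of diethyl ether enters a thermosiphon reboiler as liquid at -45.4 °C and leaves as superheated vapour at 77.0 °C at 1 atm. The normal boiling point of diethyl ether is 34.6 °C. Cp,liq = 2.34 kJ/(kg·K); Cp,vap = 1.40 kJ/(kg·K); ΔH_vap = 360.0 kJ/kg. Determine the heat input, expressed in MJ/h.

liquid -45.4→34.6 °C: 187.2 kJ/kg
vaporisation at 34.6 °C: 360 kJ/kg
vapour 34.6→77.0 °C: 59.36 kJ/kg
Δh = 187.2 + 360 + 59.36 = 606.56 kJ/kg
Q = ṁ·Δh = 1.337 kg/s × 606.56 kJ/kg = 810.97 kJ/s
|Q| = 810.97 kW = 2919.5 MJ/h

Q = 2920 MJ/h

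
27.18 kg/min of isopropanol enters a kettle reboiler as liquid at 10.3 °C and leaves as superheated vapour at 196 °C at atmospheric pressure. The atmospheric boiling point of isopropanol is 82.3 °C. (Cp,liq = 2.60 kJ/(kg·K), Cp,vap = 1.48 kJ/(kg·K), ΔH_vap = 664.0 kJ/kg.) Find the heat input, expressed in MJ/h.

liquid 10.3→82.3 °C: 187.2 kJ/kg
vaporisation at 82.3 °C: 664 kJ/kg
vapour 82.3→196 °C: 168.28 kJ/kg
Δh = 187.2 + 664 + 168.28 = 1019.5 kJ/kg
Q = ṁ·Δh = 27.18 kg/min × 1019.5 kJ/kg = 27709 kJ/min
|Q| = 461.82 kW = 1662.6 MJ/h

Q = 1660 MJ/h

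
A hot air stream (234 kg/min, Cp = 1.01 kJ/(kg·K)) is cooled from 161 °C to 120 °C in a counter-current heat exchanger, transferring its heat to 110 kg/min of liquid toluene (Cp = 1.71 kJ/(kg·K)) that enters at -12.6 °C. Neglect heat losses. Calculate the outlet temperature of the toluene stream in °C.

Heat released by hot stream: Q = 234 × 1.01 × (161 − 120) = 9689.9 kJ/min
Energy balance on cold side (adiabatic exchanger): Q = ṁ_c·Cp_c·(T_c,out − T_c,in)
T_c,out = -12.6 + 9689.9/(110 × 1.71) = 38.915 °C

T_c,out = 38.9 °C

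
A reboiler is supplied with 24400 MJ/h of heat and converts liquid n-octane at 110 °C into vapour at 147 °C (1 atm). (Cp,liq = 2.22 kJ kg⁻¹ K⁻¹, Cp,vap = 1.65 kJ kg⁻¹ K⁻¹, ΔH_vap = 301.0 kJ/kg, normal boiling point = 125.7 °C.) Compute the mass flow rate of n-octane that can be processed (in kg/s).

Δh = 2.22×(125.7−110) + 301.0 + 1.65×(147−125.7) = 371 kJ/kg
Q = 24400 MJ/h = 6777.8 kJ/s = 6777.8 kJ/s
ṁ = Q/Δh = 6777.8 / 371 = 18.269 kg/s

ṁ = 18.3 kg/s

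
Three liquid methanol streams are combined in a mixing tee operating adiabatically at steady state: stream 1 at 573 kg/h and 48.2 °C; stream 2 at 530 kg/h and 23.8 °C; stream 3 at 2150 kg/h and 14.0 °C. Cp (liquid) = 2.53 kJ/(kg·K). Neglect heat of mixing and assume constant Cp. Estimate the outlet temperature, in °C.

T_out = 21.6 °C

Energy balance with Q = 0: Σ ṁᵢCp,ᵢ(T_out − Tᵢ) = 0
Σ ṁᵢCp,ᵢTᵢ = 573×2.53×48.2 + 530×2.53×23.8 + 2150×2.53×14.0 = 177940
Σ ṁᵢCp,ᵢ = 573×2.53 + 530×2.53 + 2150×2.53 = 8230.1
T_out = 177940 / 8230.1 = 21.621 °C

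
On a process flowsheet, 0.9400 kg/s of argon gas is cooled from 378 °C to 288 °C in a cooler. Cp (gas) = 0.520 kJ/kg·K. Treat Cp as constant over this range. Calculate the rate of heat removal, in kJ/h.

Q = ṁ·Cp·ΔT = 0.9400 × 0.520 × (288 − 378) = -43.992 kJ/s
Cooling duty = 158370 kJ/h

Q_c = 158000 kJ/h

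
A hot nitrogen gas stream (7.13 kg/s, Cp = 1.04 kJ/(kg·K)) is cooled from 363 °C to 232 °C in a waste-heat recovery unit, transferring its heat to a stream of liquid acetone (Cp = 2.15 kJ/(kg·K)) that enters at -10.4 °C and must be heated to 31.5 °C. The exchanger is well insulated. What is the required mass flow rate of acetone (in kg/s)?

Heat released by hot stream: Q = 7.13 × 1.04 × (363 − 232) = 971.39 kJ/s
Energy balance on cold side (adiabatic exchanger): Q = ṁ_c·Cp_c·(T_c,out − T_c,in)
ṁ_c = 971.39 / [2.15 × (31.5 − -10.4)] = 10.783 kg/s

ṁ_c = 10.8 kg/s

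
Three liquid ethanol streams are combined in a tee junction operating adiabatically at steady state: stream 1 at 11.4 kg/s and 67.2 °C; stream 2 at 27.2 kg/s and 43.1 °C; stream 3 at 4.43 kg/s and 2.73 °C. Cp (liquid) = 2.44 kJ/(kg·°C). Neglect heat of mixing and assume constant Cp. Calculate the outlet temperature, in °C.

T_out = 45.3 °C

No heat crosses the boundary, so H_out = H_in.
Σ ṁᵢCp,ᵢTᵢ = 11.4×2.44×67.2 + 27.2×2.44×43.1 + 4.43×2.44×2.73 = 4759.2
Σ ṁᵢCp,ᵢ = 11.4×2.44 + 27.2×2.44 + 4.43×2.44 = 104.99
T_out = 4759.2 / 104.99 = 45.329 °C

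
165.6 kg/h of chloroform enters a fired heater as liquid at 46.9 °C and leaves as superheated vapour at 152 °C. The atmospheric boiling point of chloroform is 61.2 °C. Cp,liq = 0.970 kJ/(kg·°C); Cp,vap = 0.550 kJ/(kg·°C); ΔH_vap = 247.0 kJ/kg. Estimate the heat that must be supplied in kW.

liquid 46.9→61.2 °C: 13.871 kJ/kg
vaporisation at 61.2 °C: 247 kJ/kg
vapour 61.2→152 °C: 49.94 kJ/kg
Δh = 13.871 + 247 + 49.94 = 310.81 kJ/kg
Q = ṁ·Δh = 165.6 kg/h × 310.81 kJ/kg = 51470 kJ/h
|Q| = 14.297 kW

Q = 14.3 kW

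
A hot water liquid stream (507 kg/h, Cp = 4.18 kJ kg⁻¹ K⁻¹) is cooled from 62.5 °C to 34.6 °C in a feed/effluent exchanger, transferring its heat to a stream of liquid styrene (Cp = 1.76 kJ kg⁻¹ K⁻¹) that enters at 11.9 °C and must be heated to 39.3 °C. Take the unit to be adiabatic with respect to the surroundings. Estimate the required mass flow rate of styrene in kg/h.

Heat released by hot stream: Q = 507 × 4.18 × (62.5 − 34.6) = 59127 kJ/h
Energy balance on cold side (adiabatic exchanger): Q = ṁ_c·Cp_c·(T_c,out − T_c,in)
ṁ_c = 59127 / [1.76 × (39.3 − 11.9)] = 1226.1 kg/h

ṁ_c = 1230 kg/h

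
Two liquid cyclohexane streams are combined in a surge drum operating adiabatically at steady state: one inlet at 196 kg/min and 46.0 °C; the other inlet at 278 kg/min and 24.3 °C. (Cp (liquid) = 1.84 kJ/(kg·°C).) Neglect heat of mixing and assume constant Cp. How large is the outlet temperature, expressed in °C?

T_out = 33.3 °C

Energy balance with Q = 0: Σ ṁᵢCp,ᵢ(T_out − Tᵢ) = 0
T_out = Σ ṁᵢCp,ᵢTᵢ / Σ ṁᵢCp,ᵢ
      = 29019 / 872.16 = 33.273 °C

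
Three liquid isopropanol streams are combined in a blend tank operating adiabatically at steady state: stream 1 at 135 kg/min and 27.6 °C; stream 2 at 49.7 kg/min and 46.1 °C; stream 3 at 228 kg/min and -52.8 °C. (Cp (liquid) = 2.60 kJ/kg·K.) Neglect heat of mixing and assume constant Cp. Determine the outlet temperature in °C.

T_out = -14.6 °C

Adiabatic, steady state ⇒ Σ ṁᵢCp,ᵢ(T_out − Tᵢ) = 0
Σ ṁᵢCp,ᵢTᵢ = 135×2.60×27.6 + 49.7×2.60×46.1 + 228×2.60×-52.8 = -15655
Σ ṁᵢCp,ᵢ = 135×2.60 + 49.7×2.60 + 228×2.60 = 1073
T_out = -15655 / 1073 = -14.59 °C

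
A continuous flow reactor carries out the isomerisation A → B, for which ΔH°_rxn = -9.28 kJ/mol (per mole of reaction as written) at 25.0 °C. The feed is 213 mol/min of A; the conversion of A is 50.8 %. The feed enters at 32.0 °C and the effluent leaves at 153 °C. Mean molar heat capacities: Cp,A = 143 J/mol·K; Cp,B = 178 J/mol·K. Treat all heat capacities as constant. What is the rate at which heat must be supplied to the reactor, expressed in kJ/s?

Extent of reaction ξ = 0.508 × 213 = 108.2 mol/min
Reaction term: ξ·ΔH°_rxn = 108.2 × -9.28 = -1004.1 kJ/min
Sensible, feed 32.0→25 °C: -213.21 kJ/min
Outlet flows (mol/min): A 104.8, B 108.2
Sensible, products 25→153 °C: 4383.5 kJ/min
Q = ΔH = 3166.2 kJ/min = 52.769 kW
Heat supplied = 52.769 kJ/s

Q_in = 52.8 kJ/s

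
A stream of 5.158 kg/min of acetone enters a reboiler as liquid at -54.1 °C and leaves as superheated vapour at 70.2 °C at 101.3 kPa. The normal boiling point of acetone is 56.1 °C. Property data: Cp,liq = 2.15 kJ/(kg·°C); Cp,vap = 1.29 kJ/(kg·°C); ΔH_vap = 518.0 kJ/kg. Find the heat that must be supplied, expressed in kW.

Q = 66.5 kW

liquid -54.1→56.1 °C: 236.93 kJ/kg
vaporisation at 56.1 °C: 518 kJ/kg
vapour 56.1→70.2 °C: 18.189 kJ/kg
Δh = 236.93 + 518 + 18.189 = 773.12 kJ/kg
Q = ṁ·Δh = 5.158 kg/min × 773.12 kJ/kg = 3987.7 kJ/min
|Q| = 66.462 kW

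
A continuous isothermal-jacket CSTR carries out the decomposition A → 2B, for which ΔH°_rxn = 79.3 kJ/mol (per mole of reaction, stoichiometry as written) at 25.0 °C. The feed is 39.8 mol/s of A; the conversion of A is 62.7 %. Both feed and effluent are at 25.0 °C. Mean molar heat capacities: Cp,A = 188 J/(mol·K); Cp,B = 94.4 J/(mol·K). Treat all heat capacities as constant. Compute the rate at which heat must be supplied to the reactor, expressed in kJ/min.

Extent of reaction ξ = 0.627 × 39.8 = 24.955 mol/s
Reaction term: ξ·ΔH°_rxn = 24.955 × 79.3 = 1978.9 kJ/s
Q = ΔH = 1978.9 kJ/s = 1978.9 kW
Heat supplied = 118730 kJ/min

Q_in = 119000 kJ/min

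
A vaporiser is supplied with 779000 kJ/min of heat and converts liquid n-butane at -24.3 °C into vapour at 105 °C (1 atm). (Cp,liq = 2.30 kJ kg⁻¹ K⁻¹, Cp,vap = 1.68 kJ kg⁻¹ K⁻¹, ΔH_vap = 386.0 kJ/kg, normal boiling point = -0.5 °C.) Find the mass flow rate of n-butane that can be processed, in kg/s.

Δh = 2.30×(-0.5−-24.3) + 386.0 + 1.68×(105−-0.5) = 617.98 kJ/kg
Q = 779000 kJ/min = 12983 kJ/s = 12983 kJ/s
ṁ = Q/Δh = 12983 / 617.98 = 21.009 kg/s

ṁ = 21.0 kg/s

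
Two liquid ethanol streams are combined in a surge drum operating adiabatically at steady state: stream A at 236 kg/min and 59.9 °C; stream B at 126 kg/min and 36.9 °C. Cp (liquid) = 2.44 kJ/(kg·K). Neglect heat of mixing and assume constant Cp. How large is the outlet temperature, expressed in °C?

T_out = 51.9 °C

Energy balance with Q = 0: Σ ṁᵢCp,ᵢ(T_out − Tᵢ) = 0
Σ ṁᵢCp,ᵢTᵢ = 236×2.44×59.9 + 126×2.44×36.9 = 45837
Σ ṁᵢCp,ᵢ = 236×2.44 + 126×2.44 = 883.28
T_out = 45837 / 883.28 = 51.894 °C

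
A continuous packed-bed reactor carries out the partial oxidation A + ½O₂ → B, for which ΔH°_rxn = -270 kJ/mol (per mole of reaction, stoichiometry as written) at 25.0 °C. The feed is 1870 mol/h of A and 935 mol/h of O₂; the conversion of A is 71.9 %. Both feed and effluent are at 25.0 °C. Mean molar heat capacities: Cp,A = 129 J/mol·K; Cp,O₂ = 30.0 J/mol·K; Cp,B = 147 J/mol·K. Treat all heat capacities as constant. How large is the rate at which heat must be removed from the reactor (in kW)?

Extent of reaction ξ = 0.719 × 1870 = 1344.5 mol/h
Reaction term: ξ·ΔH°_rxn = 1344.5 × -270 = -363020 kJ/h
Q = ΔH = -363020 kJ/h = -100.84 kW
Heat removed = 100.84 kW

Q_out = 101 kW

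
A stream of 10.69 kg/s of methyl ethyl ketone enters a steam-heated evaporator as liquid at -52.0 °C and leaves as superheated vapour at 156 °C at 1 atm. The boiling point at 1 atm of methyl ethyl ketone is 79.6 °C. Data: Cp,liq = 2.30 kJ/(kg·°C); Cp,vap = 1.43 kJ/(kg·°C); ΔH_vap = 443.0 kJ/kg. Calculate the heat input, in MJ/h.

Q = 32900 MJ/h

liquid -52.0→79.6 °C: 302.68 kJ/kg
vaporisation at 79.6 °C: 443 kJ/kg
vapour 79.6→156 °C: 109.25 kJ/kg
Δh = 302.68 + 443 + 109.25 = 854.93 kJ/kg
Q = ṁ·Δh = 10.69 kg/s × 854.93 kJ/kg = 9139.2 kJ/s
|Q| = 9139.2 kW = 32901 MJ/h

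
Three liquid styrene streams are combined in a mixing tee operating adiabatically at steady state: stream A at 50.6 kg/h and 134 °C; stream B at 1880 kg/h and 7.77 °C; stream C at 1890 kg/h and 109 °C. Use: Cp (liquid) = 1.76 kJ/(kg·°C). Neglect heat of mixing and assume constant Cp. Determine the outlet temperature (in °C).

Adiabatic, steady state ⇒ Σ ṁᵢCp,ᵢ(T_out − Tᵢ) = 0
Σ ṁᵢCp,ᵢTᵢ = 50.6×1.76×134 + 1880×1.76×7.77 + 1890×1.76×109 = 400220
Σ ṁᵢCp,ᵢ = 50.6×1.76 + 1880×1.76 + 1890×1.76 = 6724.3
T_out = 400220 / 6724.3 = 59.519 °C

T_out = 59.5 °C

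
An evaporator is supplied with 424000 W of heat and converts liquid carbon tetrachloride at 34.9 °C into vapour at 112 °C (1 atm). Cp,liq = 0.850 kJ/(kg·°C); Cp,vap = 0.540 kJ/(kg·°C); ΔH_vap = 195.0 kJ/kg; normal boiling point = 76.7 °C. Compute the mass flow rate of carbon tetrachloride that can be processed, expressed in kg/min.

ṁ = 102 kg/min

Δh = 0.850×(76.7−34.9) + 195.0 + 0.540×(112−76.7) = 249.59 kJ/kg
Q = 424000 W = 424 kJ/s = 25440 kJ/min
ṁ = Q/Δh = 25440 / 249.59 = 101.93 kg/min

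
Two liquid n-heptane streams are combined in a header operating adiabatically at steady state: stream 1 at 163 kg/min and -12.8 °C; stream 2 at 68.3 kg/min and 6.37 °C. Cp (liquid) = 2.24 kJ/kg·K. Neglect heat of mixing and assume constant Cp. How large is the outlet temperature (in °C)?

T_out = -7.14 °C

Adiabatic, steady state ⇒ Σ ṁᵢCp,ᵢ(T_out − Tᵢ) = 0
Σ ṁᵢCp,ᵢTᵢ = 163×2.24×-12.8 + 68.3×2.24×6.37 = -3699
Σ ṁᵢCp,ᵢ = 163×2.24 + 68.3×2.24 = 518.11
T_out = -3699 / 518.11 = -7.1393 °C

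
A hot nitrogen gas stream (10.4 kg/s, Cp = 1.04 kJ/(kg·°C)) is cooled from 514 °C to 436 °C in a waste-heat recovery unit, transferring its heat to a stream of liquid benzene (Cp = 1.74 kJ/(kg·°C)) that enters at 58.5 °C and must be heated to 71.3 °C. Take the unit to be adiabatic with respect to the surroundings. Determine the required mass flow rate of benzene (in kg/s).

ṁ_c = 37.9 kg/s

Heat released by hot stream: Q = 10.4 × 1.04 × (514 − 436) = 843.65 kJ/s
Energy balance on cold side (adiabatic exchanger): Q = ṁ_c·Cp_c·(T_c,out − T_c,in)
ṁ_c = 843.65 / [1.74 × (71.3 − 58.5)] = 37.879 kg/s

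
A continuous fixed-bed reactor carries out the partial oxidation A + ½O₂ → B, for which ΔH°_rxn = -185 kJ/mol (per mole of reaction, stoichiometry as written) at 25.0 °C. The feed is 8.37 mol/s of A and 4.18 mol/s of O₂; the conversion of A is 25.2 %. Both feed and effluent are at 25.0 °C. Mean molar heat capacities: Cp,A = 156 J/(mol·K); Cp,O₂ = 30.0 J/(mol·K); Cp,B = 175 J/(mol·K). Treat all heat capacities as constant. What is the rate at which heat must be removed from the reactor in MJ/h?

Q_out = 1400 MJ/h

Extent of reaction ξ = 0.252 × 8.37 = 2.1092 mol/s
Reaction term: ξ·ΔH°_rxn = 2.1092 × -185 = -390.21 kJ/s
Q = ΔH = -390.21 kJ/s = -390.21 kW
Heat removed = 1404.8 MJ/h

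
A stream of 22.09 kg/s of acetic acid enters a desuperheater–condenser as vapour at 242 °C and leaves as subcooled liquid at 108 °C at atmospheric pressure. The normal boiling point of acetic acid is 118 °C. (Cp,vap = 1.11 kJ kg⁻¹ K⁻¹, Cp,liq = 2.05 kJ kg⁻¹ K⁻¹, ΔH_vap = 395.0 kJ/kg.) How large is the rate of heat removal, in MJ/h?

vapour 242→118 °C: -137.64 kJ/kg
condensation at 118 °C: -395 kJ/kg
liquid 118→108 °C: -20.5 kJ/kg
Δh = -137.64 + -395 + -20.5 = -553.14 kJ/kg
Q = ṁ·Δh = 22.09 kg/s × -553.14 kJ/kg = -12219 kJ/s
|Q| = 12219 kW = 43988 MJ/h

Q_c = 44000 MJ/h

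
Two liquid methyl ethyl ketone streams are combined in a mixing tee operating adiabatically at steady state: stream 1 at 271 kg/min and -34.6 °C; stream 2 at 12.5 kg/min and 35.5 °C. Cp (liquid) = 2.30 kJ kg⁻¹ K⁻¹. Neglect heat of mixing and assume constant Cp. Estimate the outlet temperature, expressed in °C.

Energy balance with Q = 0: Σ ṁᵢCp,ᵢ(T_out − Tᵢ) = 0
T_out = Σ ṁᵢCp,ᵢTᵢ / Σ ṁᵢCp,ᵢ
      = -20546 / 652.05 = -31.509 °C

T_out = -31.5 °C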